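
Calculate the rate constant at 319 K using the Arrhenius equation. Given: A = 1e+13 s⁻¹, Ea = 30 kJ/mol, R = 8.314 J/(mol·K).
1.22e+08 s⁻¹

k = A·exp(-Ea/(R·T)) = 1e+13·exp(-30000/(8.314·319)) = 1e+13·exp(-11.3115) = 1e+13·1.2231e-05 = 1.22e+08 s⁻¹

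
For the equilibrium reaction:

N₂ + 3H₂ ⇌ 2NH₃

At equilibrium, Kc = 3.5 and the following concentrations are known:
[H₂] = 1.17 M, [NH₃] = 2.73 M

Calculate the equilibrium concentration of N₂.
[N₂] = 1.3295 M

Kc = ([NH₃]^2) / ([N₂] × [H₂]^3) = 3.5
[N₂]^1 = (product terms)/(Kc · other reactant terms) = 7.4529 / (3.5 · 1.6016) = 1.3295
[N₂] = 1.3295 M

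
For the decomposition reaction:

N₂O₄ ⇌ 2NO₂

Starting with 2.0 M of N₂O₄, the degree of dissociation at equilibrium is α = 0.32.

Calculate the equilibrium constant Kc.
K_c = 1.2047

x = α·[A]₀ = 0.32 × 2.0 = 0.64 M dissociated.
At eq: [N₂O₄] = 2.0 − 0.64 = 1.36 M; [NO₂] = 2x = 1.28 M.
Kc = [NO₂]²/[N₂O₄] = (1.28)²/1.36 = 1.205.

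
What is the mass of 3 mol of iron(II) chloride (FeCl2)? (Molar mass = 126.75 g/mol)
Mass = 3 mol × 126.75 g/mol = 380.2 g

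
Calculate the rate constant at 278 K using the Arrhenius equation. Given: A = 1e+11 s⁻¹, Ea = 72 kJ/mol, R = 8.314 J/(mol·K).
2.96e-03 s⁻¹

k = A·exp(-Ea/(R·T)) = 1e+11·exp(-72000/(8.314·278)) = 1e+11·exp(-31.1514) = 1e+11·2.9588e-14 = 2.96e-03 s⁻¹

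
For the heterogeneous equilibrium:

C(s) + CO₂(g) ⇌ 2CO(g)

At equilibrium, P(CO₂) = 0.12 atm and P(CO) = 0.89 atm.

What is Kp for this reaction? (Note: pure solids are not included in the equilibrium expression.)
K_p = 6.601

Solid C is excluded.
Kp = P(CO)²/P(CO₂) = (0.89)²/0.12 = 0.7921/0.12 = 6.601.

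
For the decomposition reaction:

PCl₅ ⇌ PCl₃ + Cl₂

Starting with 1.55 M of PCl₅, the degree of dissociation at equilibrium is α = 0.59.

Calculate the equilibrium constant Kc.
K_c = 1.3160

x = α·[A]₀ = 0.59 × 1.55 = 0.9145 M dissociated.
At eq: [PCl₅] = 1.55 − 0.9145 = 0.6355 M; [PCl₃] = [Cl₂] = x = 0.9145 M.
Kc = [PCl₃][Cl₂]/[PCl₅] = (0.9145)²/0.6355 = 1.316.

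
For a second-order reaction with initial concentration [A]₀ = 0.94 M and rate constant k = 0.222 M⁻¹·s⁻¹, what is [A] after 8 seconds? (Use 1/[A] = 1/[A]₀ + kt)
0.3521 M

1/[A] = 1/[A]₀ + k·t = 1/0.94 + (0.222)·(8) = 1.0638 + 1.7760 = 2.8398
[A] = 1/2.8398 = 0.3521 M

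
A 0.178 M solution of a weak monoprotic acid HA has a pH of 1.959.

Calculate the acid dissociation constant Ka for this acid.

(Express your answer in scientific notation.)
K_a = 7.23e-04

[H⁺] = 10^(−pH) = 10^(−1.959) = 1.099e-02 M. For HA ⇌ H⁺ + A⁻, Ka = x²/(C − x) = (1.099e-02)²/(0.178 − 1.099e-02) = 7.23e-04.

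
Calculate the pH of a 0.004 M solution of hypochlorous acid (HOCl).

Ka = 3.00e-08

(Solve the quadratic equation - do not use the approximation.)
pH = 4.96

x² + Ka×x - Ka×C = 0. Using quadratic formula: [H⁺] = 1.0939e-05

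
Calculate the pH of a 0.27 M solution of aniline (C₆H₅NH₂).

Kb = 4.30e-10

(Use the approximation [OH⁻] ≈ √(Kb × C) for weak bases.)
pH = 9.03

[OH⁻] = √(Kb × C) = √(4.30e-10 × 0.27) = 1.0775e-05. pOH = 4.97, pH = 14 - pOH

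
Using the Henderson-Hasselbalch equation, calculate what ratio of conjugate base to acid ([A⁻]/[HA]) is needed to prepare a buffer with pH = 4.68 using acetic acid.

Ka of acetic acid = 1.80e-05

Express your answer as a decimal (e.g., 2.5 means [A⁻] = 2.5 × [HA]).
[A⁻]/[HA] = 0.862

pKa = −log(1.80e-05) = 4.7447. pH = pKa + log([A⁻]/[HA]). 4.68 = 4.7447 + log(ratio). log(ratio) = 4.68 − 4.7447 = -0.0647. ratio = 10^(-0.0647) = 0.862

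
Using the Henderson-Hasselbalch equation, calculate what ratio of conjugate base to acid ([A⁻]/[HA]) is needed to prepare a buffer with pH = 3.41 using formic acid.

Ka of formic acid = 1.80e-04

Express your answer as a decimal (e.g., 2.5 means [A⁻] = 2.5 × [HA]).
[A⁻]/[HA] = 0.463

pKa = −log(1.80e-04) = 3.7447. pH = pKa + log([A⁻]/[HA]). 3.41 = 3.7447 + log(ratio). log(ratio) = 3.41 − 3.7447 = -0.3347. ratio = 10^(-0.3347) = 0.463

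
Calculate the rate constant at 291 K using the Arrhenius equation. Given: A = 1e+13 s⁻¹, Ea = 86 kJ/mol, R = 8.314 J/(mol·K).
3.65e-03 s⁻¹

k = A·exp(-Ea/(R·T)) = 1e+13·exp(-86000/(8.314·291)) = 1e+13·exp(-35.5464) = 1e+13·3.6509e-16 = 3.65e-03 s⁻¹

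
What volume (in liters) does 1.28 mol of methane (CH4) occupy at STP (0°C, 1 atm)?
At STP, 1 mol of gas occupies 22.4 L
Volume = 1.28 mol × 22.4 L/mol = 28.67 L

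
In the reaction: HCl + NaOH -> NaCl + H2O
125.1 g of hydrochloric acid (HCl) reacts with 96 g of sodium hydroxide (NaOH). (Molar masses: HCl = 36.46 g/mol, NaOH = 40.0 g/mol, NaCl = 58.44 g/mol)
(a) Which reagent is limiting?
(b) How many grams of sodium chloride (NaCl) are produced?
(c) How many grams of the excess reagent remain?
(a) NaOH, (b) 140.3 g, (c) 37.6 g

Moles of HCl = 125.1 g ÷ 36.46 g/mol = 3.43116 mol
Moles of NaOH = 96 g ÷ 40.0 g/mol = 2.4 mol
Moles ÷ coefficient: HCl: 3.43116/1 = 3.431, NaOH: 2.4/1 = 2.4
(a) NaOH has the smaller value, so NaOH is the limiting reagent.
(b) Moles of NaCl = 2.4 mol NaOH × (1/1) = 2.4 mol; mass = 2.4 mol × 58.44 g/mol = 140.3 g
(c) HCl consumed = 2.4 × (1/1) = 2.4 mol; remaining = 3.43116 − 2.4 = 1.03116 mol; mass = 1.03116 mol × 36.46 g/mol = 37.6 g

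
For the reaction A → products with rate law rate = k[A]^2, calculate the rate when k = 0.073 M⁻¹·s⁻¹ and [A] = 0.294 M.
0.00631 M/s

rate = k·[A]^2 = 0.073·(0.294)^2 = 0.073·0.086436 = 0.00631 M/s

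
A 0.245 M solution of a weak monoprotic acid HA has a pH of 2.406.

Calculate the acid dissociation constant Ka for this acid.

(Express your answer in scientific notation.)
K_a = 6.40e-05

[H⁺] = 10^(−pH) = 10^(−2.406) = 3.926e-03 M. For HA ⇌ H⁺ + A⁻, Ka = x²/(C − x) = (3.926e-03)²/(0.245 − 3.926e-03) = 6.40e-05.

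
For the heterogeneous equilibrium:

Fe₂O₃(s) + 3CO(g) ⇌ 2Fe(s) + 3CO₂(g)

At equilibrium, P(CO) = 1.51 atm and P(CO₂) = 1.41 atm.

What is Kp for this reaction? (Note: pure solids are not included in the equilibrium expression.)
K_p = 0.814

Solids (Fe₂O₃, Fe) are excluded.
Kp = P(CO₂)³/P(CO)³ = (1.41)³/(1.51)³ = 2.803/3.443 = 0.814.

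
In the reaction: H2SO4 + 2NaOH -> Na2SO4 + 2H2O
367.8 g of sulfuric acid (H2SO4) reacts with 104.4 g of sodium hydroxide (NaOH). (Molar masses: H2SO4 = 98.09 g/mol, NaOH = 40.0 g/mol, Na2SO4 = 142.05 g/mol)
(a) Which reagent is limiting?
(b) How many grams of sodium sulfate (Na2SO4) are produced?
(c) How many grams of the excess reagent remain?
(a) NaOH, (b) 185.4 g, (c) 239.8 g

Moles of H2SO4 = 367.8 g ÷ 98.09 g/mol = 3.74962 mol
Moles of NaOH = 104.4 g ÷ 40.0 g/mol = 2.61 mol
Moles ÷ coefficient: H2SO4: 3.74962/1 = 3.75, NaOH: 2.61/2 = 1.305
(a) NaOH has the smaller value, so NaOH is the limiting reagent.
(b) Moles of Na2SO4 = 2.61 mol NaOH × (1/2) = 1.305 mol; mass = 1.305 mol × 142.05 g/mol = 185.4 g
(c) H2SO4 consumed = 2.61 × (1/2) = 1.305 mol; remaining = 3.74962 − 1.305 = 2.44462 mol; mass = 2.44462 mol × 98.09 g/mol = 239.8 g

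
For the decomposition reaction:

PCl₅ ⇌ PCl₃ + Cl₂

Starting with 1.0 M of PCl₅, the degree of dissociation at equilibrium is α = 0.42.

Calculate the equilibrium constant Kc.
K_c = 0.3041

x = α·[A]₀ = 0.42 × 1.0 = 0.42 M dissociated.
At eq: [PCl₅] = 1.0 − 0.42 = 0.58 M; [PCl₃] = [Cl₂] = x = 0.42 M.
Kc = [PCl₃][Cl₂]/[PCl₅] = (0.42)²/0.58 = 0.3041.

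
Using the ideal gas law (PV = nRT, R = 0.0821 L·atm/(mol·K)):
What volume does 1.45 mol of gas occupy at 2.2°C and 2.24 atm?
T = 2.2°C + 273.15 = 275.35 K
V = nRT/P = (1.45 × 0.0821 × 275.35) / 2.24
V = 14.63 L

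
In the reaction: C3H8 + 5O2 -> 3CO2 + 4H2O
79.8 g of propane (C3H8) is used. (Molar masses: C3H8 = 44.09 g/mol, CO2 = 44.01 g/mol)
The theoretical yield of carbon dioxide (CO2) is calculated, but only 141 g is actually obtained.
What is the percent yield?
Moles of C3H8 = 79.8 g ÷ 44.09 g/mol = 1.80993 mol
Mole ratio: 3 mol CO2 / 1 mol C3H8
Moles of CO2 = 1.80993 × (3/1) = 5.4298 mol
Theoretical yield = 5.4298 mol × 44.01 g/mol = 238.97 g
Actual yield = 141 g
Percent yield = (141 / 238.97) × 100% = 59.0%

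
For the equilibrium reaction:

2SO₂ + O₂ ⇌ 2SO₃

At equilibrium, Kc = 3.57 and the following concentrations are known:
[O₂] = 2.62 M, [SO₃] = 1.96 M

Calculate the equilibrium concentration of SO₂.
[SO₂] = 0.6409 M

Kc = ([SO₃]^2) / ([SO₂]^2 × [O₂]) = 3.57
[SO₂]^2 = (product terms)/(Kc · other reactant terms) = 3.8416 / (3.57 · 2.62) = 0.41072
[SO₂] = (0.41072)^(1/2) = 0.6409 M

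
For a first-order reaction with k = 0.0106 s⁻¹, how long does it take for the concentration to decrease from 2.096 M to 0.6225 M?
114.53 s

From ln[A] = ln[A]₀ - k·t: t = ln([A]₀/[A])/k = ln(2.096/0.6225)/0.0106 = ln(3.3671)/0.0106 = 1.2140/0.0106 = 114.53 s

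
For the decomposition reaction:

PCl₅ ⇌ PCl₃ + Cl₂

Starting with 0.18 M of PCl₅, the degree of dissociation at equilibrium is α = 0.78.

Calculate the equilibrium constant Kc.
K_c = 0.4978

x = α·[A]₀ = 0.78 × 0.18 = 0.1404 M dissociated.
At eq: [PCl₅] = 0.18 − 0.1404 = 0.0396 M; [PCl₃] = [Cl₂] = x = 0.1404 M.
Kc = [PCl₃][Cl₂]/[PCl₅] = (0.1404)²/0.0396 = 0.4978.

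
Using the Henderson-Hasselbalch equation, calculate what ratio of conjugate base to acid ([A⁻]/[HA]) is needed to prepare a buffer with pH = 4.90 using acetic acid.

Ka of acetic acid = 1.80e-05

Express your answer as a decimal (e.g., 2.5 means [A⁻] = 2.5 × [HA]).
[A⁻]/[HA] = 1.430

pKa = −log(1.80e-05) = 4.7447. pH = pKa + log([A⁻]/[HA]). 4.90 = 4.7447 + log(ratio). log(ratio) = 4.90 − 4.7447 = 0.1553. ratio = 10^(0.1553) = 1.430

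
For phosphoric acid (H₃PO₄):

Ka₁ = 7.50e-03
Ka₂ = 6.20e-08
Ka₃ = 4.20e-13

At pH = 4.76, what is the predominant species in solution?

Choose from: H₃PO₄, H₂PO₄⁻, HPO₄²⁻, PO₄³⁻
H₂PO₄⁻

pKa1 = 2.12, pKa2 = 7.21, pKa3 = 12.38. Each pKa is the crossover between adjacent species; pH = 4.76 lies in the region where H₂PO₄⁻ predominates.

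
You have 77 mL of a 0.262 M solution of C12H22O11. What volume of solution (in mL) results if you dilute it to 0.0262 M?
Using M₁V₁ = M₂V₂:
0.262 × 77 = 0.0262 × V₂
V₂ = (0.262 × 77) / 0.0262 = 770 mL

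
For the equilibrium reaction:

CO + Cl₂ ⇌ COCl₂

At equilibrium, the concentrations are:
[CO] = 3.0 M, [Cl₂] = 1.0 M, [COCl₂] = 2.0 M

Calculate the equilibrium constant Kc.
K_c = 0.6667

Kc = ([COCl₂]) / ([CO] × [Cl₂])
   = ((2.0)) / ((3.0)·(1.0))
   = 2 / 3 = 0.6667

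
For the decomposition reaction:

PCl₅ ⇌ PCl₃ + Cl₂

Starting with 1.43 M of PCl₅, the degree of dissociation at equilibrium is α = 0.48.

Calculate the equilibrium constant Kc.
K_c = 0.6336

x = α·[A]₀ = 0.48 × 1.43 = 0.6864 M dissociated.
At eq: [PCl₅] = 1.43 − 0.6864 = 0.7436 M; [PCl₃] = [Cl₂] = x = 0.6864 M.
Kc = [PCl₃][Cl₂]/[PCl₅] = (0.6864)²/0.7436 = 0.6336.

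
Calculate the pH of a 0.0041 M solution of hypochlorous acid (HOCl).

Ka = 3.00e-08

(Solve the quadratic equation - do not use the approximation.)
pH = 4.96

x² + Ka×x - Ka×C = 0. Using quadratic formula: [H⁺] = 1.1076e-05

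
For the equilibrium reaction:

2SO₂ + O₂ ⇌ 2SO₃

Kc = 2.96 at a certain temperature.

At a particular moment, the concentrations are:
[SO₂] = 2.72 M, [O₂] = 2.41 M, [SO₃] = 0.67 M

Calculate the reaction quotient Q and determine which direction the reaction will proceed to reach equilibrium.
Q = 0.025, Q < K, reaction proceeds forward (toward products)

Q = ([SO₃]^2) / ([SO₂]^2 × [O₂])
  = ((0.67)^2) / ((2.72)^2·(2.41)) = 0.4489/17.83 = 0.02518
Since Q = 0.02518 < Kc = 2.96, the reaction proceeds forward (toward products) to reach equilibrium.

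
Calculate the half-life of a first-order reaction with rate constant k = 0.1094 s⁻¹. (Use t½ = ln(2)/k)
6.34 s

t½ = ln(2)/k = 0.6931/0.1094 = 6.34 s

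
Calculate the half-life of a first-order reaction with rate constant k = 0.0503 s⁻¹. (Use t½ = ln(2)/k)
13.78 s

t½ = ln(2)/k = 0.6931/0.0503 = 13.78 s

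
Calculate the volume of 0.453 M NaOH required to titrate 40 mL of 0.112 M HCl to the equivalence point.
V_{base} = 9.9 mL

At equivalence: moles acid = moles base.
moles HCl = 0.112 M × 0.04 L = 0.00448 mol
V_NaOH = 0.00448 mol ÷ 0.453 M = 0.00989 L = 9.9 mL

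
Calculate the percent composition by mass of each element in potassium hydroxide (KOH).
K: 69.68%, O: 28.52%, H: 1.80%

Molar mass of KOH = 56.11 g/mol
% K = (1 × 39.1) / 56.11 × 100% = 39.1 / 56.11 × 100% = 69.68%
% O = (1 × 16.0) / 56.11 × 100% = 16 / 56.11 × 100% = 28.52%
% H = (1 × 1.008) / 56.11 × 100% = 1.008 / 56.11 × 100% = 1.80%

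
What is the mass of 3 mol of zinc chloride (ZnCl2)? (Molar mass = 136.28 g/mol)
Mass = 3 mol × 136.28 g/mol = 408.8 g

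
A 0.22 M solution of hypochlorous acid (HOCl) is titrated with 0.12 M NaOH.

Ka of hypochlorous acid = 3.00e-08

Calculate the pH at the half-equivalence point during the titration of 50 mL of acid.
pH = pKa = 7.52

At the half-equivalence point, [HA] = [A⁻], so by Henderson–Hasselbalch pH = pKa + log(1) = pKa.
pKa = −log(3.00e-08) = 7.52.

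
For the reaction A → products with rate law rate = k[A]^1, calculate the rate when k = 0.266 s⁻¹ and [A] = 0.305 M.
0.08113 M/s

rate = k·[A]^1 = 0.266·(0.305)^1 = 0.266·0.305 = 0.08113 M/s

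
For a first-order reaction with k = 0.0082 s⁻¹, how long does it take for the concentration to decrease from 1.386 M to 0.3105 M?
182.44 s

From ln[A] = ln[A]₀ - k·t: t = ln([A]₀/[A])/k = ln(1.386/0.3105)/0.0082 = ln(4.4638)/0.0082 = 1.4960/0.0082 = 182.44 s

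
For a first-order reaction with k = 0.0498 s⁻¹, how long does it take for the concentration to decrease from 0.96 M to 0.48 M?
13.92 s

From ln[A] = ln[A]₀ - k·t: t = ln([A]₀/[A])/k = ln(0.96/0.48)/0.0498 = ln(2.0000)/0.0498 = 0.6931/0.0498 = 13.92 s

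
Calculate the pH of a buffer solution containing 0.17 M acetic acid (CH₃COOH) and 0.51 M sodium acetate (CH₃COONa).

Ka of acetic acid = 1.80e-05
pH = 5.22

pKa = -log(1.80e-05) = 4.74. pH = pKa + log([A⁻]/[HA]) = 4.74 + log(0.51/0.17)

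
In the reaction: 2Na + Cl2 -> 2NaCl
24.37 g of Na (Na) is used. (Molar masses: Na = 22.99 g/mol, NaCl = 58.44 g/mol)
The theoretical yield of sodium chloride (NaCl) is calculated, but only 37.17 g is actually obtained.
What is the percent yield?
Moles of Na = 24.37 g ÷ 22.99 g/mol = 1.06003 mol
Mole ratio: 2 mol NaCl / 2 mol Na
Moles of NaCl = 1.06003 × (2/2) = 1.06003 mol
Theoretical yield = 1.06003 mol × 58.44 g/mol = 61.948 g
Actual yield = 37.17 g
Percent yield = (37.17 / 61.948) × 100% = 60.0%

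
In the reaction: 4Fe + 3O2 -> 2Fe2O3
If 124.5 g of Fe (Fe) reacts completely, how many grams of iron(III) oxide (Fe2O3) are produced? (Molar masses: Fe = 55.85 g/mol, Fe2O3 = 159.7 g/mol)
Moles of Fe = 124.5 g ÷ 55.85 g/mol = 2.22919 mol
Mole ratio: 2 mol Fe2O3 / 4 mol Fe
Moles of Fe2O3 = 2.22919 × (2/4) = 1.11459 mol
Mass of Fe2O3 = 1.11459 mol × 159.7 g/mol = 178 g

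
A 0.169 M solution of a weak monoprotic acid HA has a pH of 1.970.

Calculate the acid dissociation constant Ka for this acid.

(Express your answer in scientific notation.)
K_a = 7.25e-04

[H⁺] = 10^(−pH) = 10^(−1.970) = 1.072e-02 M. For HA ⇌ H⁺ + A⁻, Ka = x²/(C − x) = (1.072e-02)²/(0.169 − 1.072e-02) = 7.25e-04.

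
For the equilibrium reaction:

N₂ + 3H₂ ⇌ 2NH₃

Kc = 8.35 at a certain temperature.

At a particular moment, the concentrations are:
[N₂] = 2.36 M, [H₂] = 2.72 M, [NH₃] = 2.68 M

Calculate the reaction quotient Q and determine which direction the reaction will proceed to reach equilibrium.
Q = 0.151, Q < K, reaction proceeds forward (toward products)

Q = ([NH₃]^2) / ([N₂] × [H₂]^3)
  = ((2.68)^2) / ((2.36)·(2.72)^3) = 7.1824/47.492 = 0.1512
Since Q = 0.1512 < Kc = 8.35, the reaction proceeds forward (toward products) to reach equilibrium.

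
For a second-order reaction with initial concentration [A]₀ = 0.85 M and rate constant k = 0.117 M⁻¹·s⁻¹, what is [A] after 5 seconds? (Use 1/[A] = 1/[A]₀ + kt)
0.5677 M

1/[A] = 1/[A]₀ + k·t = 1/0.85 + (0.117)·(5) = 1.1765 + 0.5850 = 1.7615
[A] = 1/1.7615 = 0.5677 M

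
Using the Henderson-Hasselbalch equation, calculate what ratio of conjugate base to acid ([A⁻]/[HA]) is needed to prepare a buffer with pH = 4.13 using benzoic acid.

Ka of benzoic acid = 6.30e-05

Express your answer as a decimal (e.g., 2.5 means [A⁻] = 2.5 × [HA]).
[A⁻]/[HA] = 0.850

pKa = −log(6.30e-05) = 4.2007. pH = pKa + log([A⁻]/[HA]). 4.13 = 4.2007 + log(ratio). log(ratio) = 4.13 − 4.2007 = -0.0707. ratio = 10^(-0.0707) = 0.850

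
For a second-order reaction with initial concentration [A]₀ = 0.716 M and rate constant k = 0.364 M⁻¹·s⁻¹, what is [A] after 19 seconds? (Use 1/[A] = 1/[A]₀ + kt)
0.1203 M

1/[A] = 1/[A]₀ + k·t = 1/0.716 + (0.364)·(19) = 1.3966 + 6.9160 = 8.3126
[A] = 1/8.3126 = 0.1203 M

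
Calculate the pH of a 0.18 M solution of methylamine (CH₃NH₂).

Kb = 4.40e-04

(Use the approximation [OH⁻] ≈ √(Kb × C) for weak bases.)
pH = 11.95

[OH⁻] = √(Kb × C) = √(4.40e-04 × 0.18) = 8.8994e-03. pOH = 2.05, pH = 14 - pOH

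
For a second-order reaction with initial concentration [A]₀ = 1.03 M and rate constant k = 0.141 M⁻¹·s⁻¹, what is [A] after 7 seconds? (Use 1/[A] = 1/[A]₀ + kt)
0.5108 M

1/[A] = 1/[A]₀ + k·t = 1/1.03 + (0.141)·(7) = 0.9709 + 0.9870 = 1.9579
[A] = 1/1.9579 = 0.5108 M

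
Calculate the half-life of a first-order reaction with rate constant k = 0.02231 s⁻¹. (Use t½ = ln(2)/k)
31.07 s

t½ = ln(2)/k = 0.6931/0.02231 = 31.07 s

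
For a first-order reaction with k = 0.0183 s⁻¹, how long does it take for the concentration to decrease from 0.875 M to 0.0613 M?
145.27 s

From ln[A] = ln[A]₀ - k·t: t = ln([A]₀/[A])/k = ln(0.875/0.0613)/0.0183 = ln(14.2741)/0.0183 = 2.6584/0.0183 = 145.27 s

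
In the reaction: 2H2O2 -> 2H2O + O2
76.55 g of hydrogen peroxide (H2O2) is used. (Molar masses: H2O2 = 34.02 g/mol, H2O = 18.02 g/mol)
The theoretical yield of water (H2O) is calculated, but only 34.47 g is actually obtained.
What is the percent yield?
Moles of H2O2 = 76.55 g ÷ 34.02 g/mol = 2.25015 mol
Mole ratio: 2 mol H2O / 2 mol H2O2
Moles of H2O = 2.25015 × (2/2) = 2.25015 mol
Theoretical yield = 2.25015 mol × 18.02 g/mol = 40.548 g
Actual yield = 34.47 g
Percent yield = (34.47 / 40.548) × 100% = 85.0%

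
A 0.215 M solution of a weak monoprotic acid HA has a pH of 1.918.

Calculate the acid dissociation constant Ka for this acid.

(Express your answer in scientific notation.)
K_a = 7.19e-04

[H⁺] = 10^(−pH) = 10^(−1.918) = 1.208e-02 M. For HA ⇌ H⁺ + A⁻, Ka = x²/(C − x) = (1.208e-02)²/(0.215 − 1.208e-02) = 7.19e-04.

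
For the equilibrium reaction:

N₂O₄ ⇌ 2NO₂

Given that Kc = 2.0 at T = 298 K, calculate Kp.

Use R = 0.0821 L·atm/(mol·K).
K_p = 48.9316

Δn = (moles gaseous products) − (moles gaseous reactants) = 1
T = 298 K; RT = 0.0821 × 298 = 24.4658
Kp = Kc·(RT)^Δn = 2.0 × (24.4658)^1 = 2.0 × 24.4658 = 48.9316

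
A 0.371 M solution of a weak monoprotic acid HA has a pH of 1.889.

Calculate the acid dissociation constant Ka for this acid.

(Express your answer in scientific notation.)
K_a = 4.66e-04

[H⁺] = 10^(−pH) = 10^(−1.889) = 1.291e-02 M. For HA ⇌ H⁺ + A⁻, Ka = x²/(C − x) = (1.291e-02)²/(0.371 − 1.291e-02) = 4.66e-04.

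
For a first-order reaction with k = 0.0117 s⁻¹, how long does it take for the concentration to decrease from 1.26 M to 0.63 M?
59.24 s

From ln[A] = ln[A]₀ - k·t: t = ln([A]₀/[A])/k = ln(1.26/0.63)/0.0117 = ln(2.0000)/0.0117 = 0.6931/0.0117 = 59.24 s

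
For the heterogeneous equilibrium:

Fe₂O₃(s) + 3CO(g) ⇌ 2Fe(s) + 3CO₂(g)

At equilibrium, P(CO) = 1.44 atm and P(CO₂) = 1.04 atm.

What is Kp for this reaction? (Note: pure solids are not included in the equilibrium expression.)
K_p = 0.377

Solids (Fe₂O₃, Fe) are excluded.
Kp = P(CO₂)³/P(CO)³ = (1.04)³/(1.44)³ = 1.125/2.986 = 0.377.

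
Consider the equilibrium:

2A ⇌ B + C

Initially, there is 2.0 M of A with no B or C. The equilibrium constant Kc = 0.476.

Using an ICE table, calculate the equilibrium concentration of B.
[B] = 0.580 M

ICE: [A] = 2.0 − 2x, [B] = [C] = x.
Kc = x²/(2.0 − 2x)² = 0.476 ⇒ √Kc = x/(2.0 − 2x).
x = √0.476·2.0/(1 + 2√0.476) = 0.68993·2.0/2.3799 = 0.57981.
[B] = x = 0.580 M.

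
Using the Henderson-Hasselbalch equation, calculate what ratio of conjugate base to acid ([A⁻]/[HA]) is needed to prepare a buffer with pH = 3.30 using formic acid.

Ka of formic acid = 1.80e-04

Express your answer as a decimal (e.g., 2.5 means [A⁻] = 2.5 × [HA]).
[A⁻]/[HA] = 0.359

pKa = −log(1.80e-04) = 3.7447. pH = pKa + log([A⁻]/[HA]). 3.30 = 3.7447 + log(ratio). log(ratio) = 3.30 − 3.7447 = -0.4447. ratio = 10^(-0.4447) = 0.359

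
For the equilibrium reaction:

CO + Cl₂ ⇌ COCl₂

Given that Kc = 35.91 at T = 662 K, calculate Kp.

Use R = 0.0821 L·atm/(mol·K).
K_p = 0.6607

Δn = (moles gaseous products) − (moles gaseous reactants) = -1
T = 662 K; RT = 0.0821 × 662 = 54.3502
Kp = Kc·(RT)^Δn = 35.91 × (54.3502)^-1 = 35.91 × 0.0183992 = 0.6607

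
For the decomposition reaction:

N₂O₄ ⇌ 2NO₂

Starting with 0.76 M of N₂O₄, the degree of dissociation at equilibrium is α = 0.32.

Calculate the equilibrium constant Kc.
K_c = 0.4578

x = α·[A]₀ = 0.32 × 0.76 = 0.2432 M dissociated.
At eq: [N₂O₄] = 0.76 − 0.2432 = 0.5168 M; [NO₂] = 2x = 0.4864 M.
Kc = [NO₂]²/[N₂O₄] = (0.4864)²/0.5168 = 0.4578.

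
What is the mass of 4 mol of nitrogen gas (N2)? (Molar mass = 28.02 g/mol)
Mass = 4 mol × 28.02 g/mol = 112.1 g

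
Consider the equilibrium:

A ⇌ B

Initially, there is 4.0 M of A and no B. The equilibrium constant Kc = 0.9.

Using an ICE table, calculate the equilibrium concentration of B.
[B] = 1.895 M

ICE: [A] = 4.0 − x, [B] = x.
Kc = x/(4.0 − x) = 0.9 ⇒ x = 0.9·4.0/(1 + 0.9) = 3.6/1.9 = 1.895.
[B] = x = 1.895 M.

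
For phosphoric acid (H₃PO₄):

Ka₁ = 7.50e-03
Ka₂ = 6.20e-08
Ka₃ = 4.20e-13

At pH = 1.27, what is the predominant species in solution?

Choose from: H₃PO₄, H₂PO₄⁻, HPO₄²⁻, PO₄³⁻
H₃PO₄

pKa1 = 2.12, pKa2 = 7.21, pKa3 = 12.38. Each pKa is the crossover between adjacent species; pH = 1.27 lies in the region where H₃PO₄ predominates.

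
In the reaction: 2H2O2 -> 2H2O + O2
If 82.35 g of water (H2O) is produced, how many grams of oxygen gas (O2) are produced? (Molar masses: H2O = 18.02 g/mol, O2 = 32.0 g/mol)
Moles of H2O = 82.35 g ÷ 18.02 g/mol = 4.56992 mol
Mole ratio: 1 mol O2 / 2 mol H2O
Moles of O2 = 4.56992 × (1/2) = 2.28496 mol
Mass of O2 = 2.28496 mol × 32.0 g/mol = 73.12 g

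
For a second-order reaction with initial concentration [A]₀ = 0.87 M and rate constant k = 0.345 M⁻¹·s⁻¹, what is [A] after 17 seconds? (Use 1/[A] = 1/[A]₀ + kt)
0.1426 M

1/[A] = 1/[A]₀ + k·t = 1/0.87 + (0.345)·(17) = 1.1494 + 5.8650 = 7.0144
[A] = 1/7.0144 = 0.1426 M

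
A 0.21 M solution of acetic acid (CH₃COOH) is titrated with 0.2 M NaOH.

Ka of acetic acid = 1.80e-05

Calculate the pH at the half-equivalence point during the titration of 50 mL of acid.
pH = pKa = 4.74

At the half-equivalence point, [HA] = [A⁻], so by Henderson–Hasselbalch pH = pKa + log(1) = pKa.
pKa = −log(1.80e-05) = 4.74.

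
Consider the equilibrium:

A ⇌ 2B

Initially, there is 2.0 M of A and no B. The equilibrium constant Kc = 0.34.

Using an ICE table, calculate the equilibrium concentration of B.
[B] = 0.744 M

ICE: [A] = 2.0 − x, [B] = 2x.
Kc = (2x)²/(2.0 − x) = 0.34 ⇒ 4x² + 0.34x − 0.68 = 0.
x = (−0.34 + √(0.34² + 4·4·0.68))/(2·4) = (−0.34 + √10.996)/8 = 0.372.
[B] = 2x = 0.744 M.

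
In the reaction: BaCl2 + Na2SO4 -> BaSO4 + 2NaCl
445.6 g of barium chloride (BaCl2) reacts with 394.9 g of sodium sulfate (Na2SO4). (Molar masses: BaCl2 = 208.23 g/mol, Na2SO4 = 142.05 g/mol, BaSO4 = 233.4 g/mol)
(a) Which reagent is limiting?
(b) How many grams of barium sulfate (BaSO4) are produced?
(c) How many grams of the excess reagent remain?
(a) BaCl2, (b) 499.5 g, (c) 90.92 g

Moles of BaCl2 = 445.6 g ÷ 208.23 g/mol = 2.13994 mol
Moles of Na2SO4 = 394.9 g ÷ 142.05 g/mol = 2.78001 mol
Moles ÷ coefficient: BaCl2: 2.13994/1 = 2.14, Na2SO4: 2.78001/1 = 2.78
(a) BaCl2 has the smaller value, so BaCl2 is the limiting reagent.
(b) Moles of BaSO4 = 2.13994 mol BaCl2 × (1/1) = 2.13994 mol; mass = 2.13994 mol × 233.4 g/mol = 499.5 g
(c) Na2SO4 consumed = 2.13994 × (1/1) = 2.13994 mol; remaining = 2.78001 − 2.13994 = 0.640066 mol; mass = 0.640066 mol × 142.05 g/mol = 90.92 g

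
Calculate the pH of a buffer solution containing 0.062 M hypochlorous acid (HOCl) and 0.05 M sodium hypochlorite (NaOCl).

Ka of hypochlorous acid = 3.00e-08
pH = 7.43

pKa = -log(3.00e-08) = 7.52. pH = pKa + log([A⁻]/[HA]) = 7.52 + log(0.05/0.062)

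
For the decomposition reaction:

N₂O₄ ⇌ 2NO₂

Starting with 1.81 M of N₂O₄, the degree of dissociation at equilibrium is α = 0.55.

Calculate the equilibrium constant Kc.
K_c = 4.8669

x = α·[A]₀ = 0.55 × 1.81 = 0.9955 M dissociated.
At eq: [N₂O₄] = 1.81 − 0.9955 = 0.8145 M; [NO₂] = 2x = 1.991 M.
Kc = [NO₂]²/[N₂O₄] = (1.991)²/0.8145 = 4.867.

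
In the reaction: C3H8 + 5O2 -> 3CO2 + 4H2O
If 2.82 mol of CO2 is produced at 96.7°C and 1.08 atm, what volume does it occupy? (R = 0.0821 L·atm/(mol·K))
T = 96.7°C + 273.15 = 369.85 K
V = nRT/P = (2.82 × 0.0821 × 369.85) / 1.08
V = 79.29 L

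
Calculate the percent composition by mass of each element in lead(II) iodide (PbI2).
Pb: 44.95%, I: 55.05%

Molar mass of PbI2 = 461.0 g/mol
% Pb = (1 × 207.2) / 461.0 × 100% = 207.2 / 461.0 × 100% = 44.95%
% I = (2 × 126.9) / 461.0 × 100% = 253.8 / 461.0 × 100% = 55.05%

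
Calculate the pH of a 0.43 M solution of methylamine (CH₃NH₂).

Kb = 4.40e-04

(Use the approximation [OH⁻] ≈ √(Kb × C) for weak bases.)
pH = 12.14

[OH⁻] = √(Kb × C) = √(4.40e-04 × 0.43) = 1.3755e-02. pOH = 1.86, pH = 14 - pOH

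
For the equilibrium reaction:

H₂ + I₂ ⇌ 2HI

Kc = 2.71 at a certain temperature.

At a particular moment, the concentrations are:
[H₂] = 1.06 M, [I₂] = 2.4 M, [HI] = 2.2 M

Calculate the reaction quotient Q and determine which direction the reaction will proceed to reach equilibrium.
Q = 1.903, Q < K, reaction proceeds forward (toward products)

Q = ([HI]^2) / ([H₂] × [I₂])
  = ((2.2)^2) / ((1.06)·(2.4)) = 4.84/2.544 = 1.903
Since Q = 1.903 < Kc = 2.71, the reaction proceeds forward (toward products) to reach equilibrium.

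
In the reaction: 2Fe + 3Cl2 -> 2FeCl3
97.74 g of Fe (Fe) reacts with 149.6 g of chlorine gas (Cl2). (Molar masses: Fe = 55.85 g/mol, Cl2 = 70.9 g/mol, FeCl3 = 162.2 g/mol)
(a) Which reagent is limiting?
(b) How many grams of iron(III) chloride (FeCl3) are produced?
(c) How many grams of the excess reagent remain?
(a) Cl2, (b) 228.2 g, (c) 19.18 g

Moles of Fe = 97.74 g ÷ 55.85 g/mol = 1.75004 mol
Moles of Cl2 = 149.6 g ÷ 70.9 g/mol = 2.11001 mol
Moles ÷ coefficient: Fe: 1.75004/2 = 0.875, Cl2: 2.11001/3 = 0.7033
(a) Cl2 has the smaller value, so Cl2 is the limiting reagent.
(b) Moles of FeCl3 = 2.11001 mol Cl2 × (2/3) = 1.40668 mol; mass = 1.40668 mol × 162.2 g/mol = 228.2 g
(c) Fe consumed = 2.11001 × (2/3) = 1.40668 mol; remaining = 1.75004 − 1.40668 = 0.343369 mol; mass = 0.343369 mol × 55.85 g/mol = 19.18 g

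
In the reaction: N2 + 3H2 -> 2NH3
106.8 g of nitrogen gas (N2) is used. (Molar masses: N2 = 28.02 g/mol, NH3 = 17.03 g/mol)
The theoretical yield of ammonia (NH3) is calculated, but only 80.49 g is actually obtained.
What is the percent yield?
Moles of N2 = 106.8 g ÷ 28.02 g/mol = 3.81156 mol
Mole ratio: 2 mol NH3 / 1 mol N2
Moles of NH3 = 3.81156 × (2/1) = 7.62313 mol
Theoretical yield = 7.62313 mol × 17.03 g/mol = 129.82 g
Actual yield = 80.49 g
Percent yield = (80.49 / 129.82) × 100% = 62.0%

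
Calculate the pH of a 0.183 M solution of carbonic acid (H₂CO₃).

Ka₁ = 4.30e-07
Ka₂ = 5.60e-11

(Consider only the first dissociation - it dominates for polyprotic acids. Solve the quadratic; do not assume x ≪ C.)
pH = 3.55

x² + Ka₁·x − Ka₁·C = 0 with Ka₁ = 4.30e-07, C = 0.183.
x = (−Ka₁ + √(Ka₁² + 4·Ka₁·C))/2 = 2.8030e-04 M, so pH = 3.55.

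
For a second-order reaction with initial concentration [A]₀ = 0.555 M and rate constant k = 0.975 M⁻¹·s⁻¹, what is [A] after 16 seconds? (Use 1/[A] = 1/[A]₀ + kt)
0.0575 M

1/[A] = 1/[A]₀ + k·t = 1/0.555 + (0.975)·(16) = 1.8018 + 15.6000 = 17.4018
[A] = 1/17.4018 = 0.0575 M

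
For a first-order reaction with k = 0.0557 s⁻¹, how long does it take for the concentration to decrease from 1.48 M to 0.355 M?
25.63 s

From ln[A] = ln[A]₀ - k·t: t = ln([A]₀/[A])/k = ln(1.48/0.355)/0.0557 = ln(4.1690)/0.0557 = 1.4277/0.0557 = 25.63 s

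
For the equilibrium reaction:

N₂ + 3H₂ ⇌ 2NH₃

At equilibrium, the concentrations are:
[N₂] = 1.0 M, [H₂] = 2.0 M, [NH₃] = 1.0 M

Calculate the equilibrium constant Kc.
K_c = 0.1250

Kc = ([NH₃]^2) / ([N₂] × [H₂]^3)
   = ((1.0)^2) / ((1.0)·(2.0)^3)
   = 1 / 8 = 0.1250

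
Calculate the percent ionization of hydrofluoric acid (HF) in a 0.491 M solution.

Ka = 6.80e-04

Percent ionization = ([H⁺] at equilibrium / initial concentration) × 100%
Percent ionization = 3.65%

Let x = [H⁺]. Ka = x²/(C - x) ⇒ x² + (6.80e-04)x - (6.80e-04)(0.491) = 0. x = 1.7936e-02. Percent = (1.7936e-02/0.491) × 100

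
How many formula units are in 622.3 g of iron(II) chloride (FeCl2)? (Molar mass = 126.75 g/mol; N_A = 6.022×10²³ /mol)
Moles = 622.3 g ÷ 126.75 g/mol = 4.90966 mol
Formula units = 4.90966 mol × 6.022×10²³ /mol = 2.957e+24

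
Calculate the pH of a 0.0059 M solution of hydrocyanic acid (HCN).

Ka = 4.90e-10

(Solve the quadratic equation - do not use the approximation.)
pH = 5.77

x² + Ka×x - Ka×C = 0. Using quadratic formula: [H⁺] = 1.7000e-06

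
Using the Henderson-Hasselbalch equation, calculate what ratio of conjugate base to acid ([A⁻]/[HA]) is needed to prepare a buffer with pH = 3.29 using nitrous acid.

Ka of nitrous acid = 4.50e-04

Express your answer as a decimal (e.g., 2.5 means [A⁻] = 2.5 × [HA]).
[A⁻]/[HA] = 0.877

pKa = −log(4.50e-04) = 3.3468. pH = pKa + log([A⁻]/[HA]). 3.29 = 3.3468 + log(ratio). log(ratio) = 3.29 − 3.3468 = -0.0568. ratio = 10^(-0.0568) = 0.877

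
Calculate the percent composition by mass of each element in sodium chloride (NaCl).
Na: 39.34%, Cl: 60.66%

Molar mass of NaCl = 58.44 g/mol
% Na = (1 × 22.99) / 58.44 × 100% = 22.99 / 58.44 × 100% = 39.34%
% Cl = (1 × 35.45) / 58.44 × 100% = 35.45 / 58.44 × 100% = 60.66%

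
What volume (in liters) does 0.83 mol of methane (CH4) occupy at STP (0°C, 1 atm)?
At STP, 1 mol of gas occupies 22.4 L
Volume = 0.83 mol × 22.4 L/mol = 18.59 L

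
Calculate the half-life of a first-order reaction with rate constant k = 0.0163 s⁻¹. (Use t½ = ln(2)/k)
42.52 s

t½ = ln(2)/k = 0.6931/0.0163 = 42.52 s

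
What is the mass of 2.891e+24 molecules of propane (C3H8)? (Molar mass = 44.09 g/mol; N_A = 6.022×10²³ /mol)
Moles = 2.891e+24 ÷ 6.022×10²³ = 4.80073 mol
Mass = 4.80073 mol × 44.09 g/mol = 211.7 g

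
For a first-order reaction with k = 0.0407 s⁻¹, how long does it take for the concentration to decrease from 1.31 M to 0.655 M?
17.03 s

From ln[A] = ln[A]₀ - k·t: t = ln([A]₀/[A])/k = ln(1.31/0.655)/0.0407 = ln(2.0000)/0.0407 = 0.6931/0.0407 = 17.03 s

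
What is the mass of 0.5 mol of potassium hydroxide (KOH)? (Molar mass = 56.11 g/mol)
Mass = 0.5 mol × 56.11 g/mol = 28.05 g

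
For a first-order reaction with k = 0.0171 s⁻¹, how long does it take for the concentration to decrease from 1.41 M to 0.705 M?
40.53 s

From ln[A] = ln[A]₀ - k·t: t = ln([A]₀/[A])/k = ln(1.41/0.705)/0.0171 = ln(2.0000)/0.0171 = 0.6931/0.0171 = 40.53 s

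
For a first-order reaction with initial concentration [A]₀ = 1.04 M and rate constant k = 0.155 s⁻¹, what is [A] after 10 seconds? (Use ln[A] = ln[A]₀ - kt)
0.2207 M

ln[A] = ln[A]₀ - k·t = ln(1.04) - (0.155)·(10) = 0.0392 - 1.5500 = -1.5108
[A] = e^(-1.5108) = 0.2207 M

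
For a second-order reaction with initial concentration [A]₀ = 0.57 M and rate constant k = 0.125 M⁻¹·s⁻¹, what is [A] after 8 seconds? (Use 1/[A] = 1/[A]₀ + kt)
0.3631 M

1/[A] = 1/[A]₀ + k·t = 1/0.57 + (0.125)·(8) = 1.7544 + 1.0000 = 2.7544
[A] = 1/2.7544 = 0.3631 M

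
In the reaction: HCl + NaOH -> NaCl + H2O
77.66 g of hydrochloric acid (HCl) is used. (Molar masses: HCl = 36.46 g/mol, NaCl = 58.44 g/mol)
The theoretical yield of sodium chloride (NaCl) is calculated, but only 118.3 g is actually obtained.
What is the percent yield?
Moles of HCl = 77.66 g ÷ 36.46 g/mol = 2.13001 mol
Mole ratio: 1 mol NaCl / 1 mol HCl
Moles of NaCl = 2.13001 × (1/1) = 2.13001 mol
Theoretical yield = 2.13001 mol × 58.44 g/mol = 124.48 g
Actual yield = 118.3 g
Percent yield = (118.3 / 124.48) × 100% = 95.0%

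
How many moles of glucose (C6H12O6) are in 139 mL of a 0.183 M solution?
Moles = Molarity × Volume (L)
Moles = 0.183 M × 0.139 L = 0.02544 mol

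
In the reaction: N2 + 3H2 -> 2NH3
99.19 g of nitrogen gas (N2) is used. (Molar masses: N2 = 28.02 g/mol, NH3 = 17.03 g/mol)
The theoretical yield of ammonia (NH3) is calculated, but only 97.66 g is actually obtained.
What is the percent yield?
Moles of N2 = 99.19 g ÷ 28.02 g/mol = 3.53997 mol
Mole ratio: 2 mol NH3 / 1 mol N2
Moles of NH3 = 3.53997 × (2/1) = 7.07994 mol
Theoretical yield = 7.07994 mol × 17.03 g/mol = 120.57 g
Actual yield = 97.66 g
Percent yield = (97.66 / 120.57) × 100% = 81.0%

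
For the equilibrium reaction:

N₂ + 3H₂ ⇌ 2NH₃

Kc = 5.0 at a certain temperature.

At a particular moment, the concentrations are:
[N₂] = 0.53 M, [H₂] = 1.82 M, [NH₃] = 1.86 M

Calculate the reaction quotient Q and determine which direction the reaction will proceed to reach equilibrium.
Q = 1.083, Q < K, reaction proceeds forward (toward products)

Q = ([NH₃]^2) / ([N₂] × [H₂]^3)
  = ((1.86)^2) / ((0.53)·(1.82)^3) = 3.4596/3.1951 = 1.083
Since Q = 1.083 < Kc = 5.0, the reaction proceeds forward (toward products) to reach equilibrium.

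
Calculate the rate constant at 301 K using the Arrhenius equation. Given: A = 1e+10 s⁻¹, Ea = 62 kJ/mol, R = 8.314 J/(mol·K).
1.74e-01 s⁻¹

k = A·exp(-Ea/(R·T)) = 1e+10·exp(-62000/(8.314·301)) = 1e+10·exp(-24.7751) = 1e+10·1.7391e-11 = 1.74e-01 s⁻¹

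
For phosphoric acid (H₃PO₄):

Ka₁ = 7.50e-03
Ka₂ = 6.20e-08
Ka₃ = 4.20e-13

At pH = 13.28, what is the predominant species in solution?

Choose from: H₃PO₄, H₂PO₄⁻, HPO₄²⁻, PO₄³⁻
PO₄³⁻

pKa1 = 2.12, pKa2 = 7.21, pKa3 = 12.38. Each pKa is the crossover between adjacent species; pH = 13.28 lies in the region where PO₄³⁻ predominates.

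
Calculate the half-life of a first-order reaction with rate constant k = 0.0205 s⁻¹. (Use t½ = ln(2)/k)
33.81 s

t½ = ln(2)/k = 0.6931/0.0205 = 33.81 s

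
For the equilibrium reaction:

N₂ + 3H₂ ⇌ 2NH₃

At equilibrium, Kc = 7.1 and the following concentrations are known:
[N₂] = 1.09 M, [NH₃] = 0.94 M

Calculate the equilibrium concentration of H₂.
[H₂] = 0.4851 M

Kc = ([NH₃]^2) / ([N₂] × [H₂]^3) = 7.1
[H₂]^3 = (product terms)/(Kc · other reactant terms) = 0.8836 / (7.1 · 1.09) = 0.11417
[H₂] = (0.11417)^(1/3) = 0.4851 M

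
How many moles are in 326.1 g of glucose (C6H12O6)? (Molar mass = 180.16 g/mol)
Moles = 326.1 g ÷ 180.16 g/mol = 1.81 mol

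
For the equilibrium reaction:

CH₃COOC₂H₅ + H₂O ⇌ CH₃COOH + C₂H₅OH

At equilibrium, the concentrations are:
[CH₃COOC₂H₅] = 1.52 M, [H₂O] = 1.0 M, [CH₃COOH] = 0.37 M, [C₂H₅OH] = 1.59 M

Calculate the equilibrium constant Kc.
K_c = 0.3870

Kc = ([CH₃COOH] × [C₂H₅OH]) / ([CH₃COOC₂H₅] × [H₂O])
   = ((0.37)·(1.59)) / ((1.52)·(1.0))
   = 0.5883 / 1.52 = 0.3870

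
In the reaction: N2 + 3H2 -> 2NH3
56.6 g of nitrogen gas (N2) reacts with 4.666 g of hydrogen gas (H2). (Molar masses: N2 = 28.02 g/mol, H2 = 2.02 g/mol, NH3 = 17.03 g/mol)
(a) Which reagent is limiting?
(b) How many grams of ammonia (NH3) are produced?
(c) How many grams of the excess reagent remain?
(a) H2, (b) 26.23 g, (c) 35.03 g

Moles of N2 = 56.6 g ÷ 28.02 g/mol = 2.01999 mol
Moles of H2 = 4.666 g ÷ 2.02 g/mol = 2.3099 mol
Moles ÷ coefficient: N2: 2.01999/1 = 2.02, H2: 2.3099/3 = 0.77
(a) H2 has the smaller value, so H2 is the limiting reagent.
(b) Moles of NH3 = 2.3099 mol H2 × (2/3) = 1.53993 mol; mass = 1.53993 mol × 17.03 g/mol = 26.23 g
(c) N2 consumed = 2.3099 × (1/3) = 0.769967 mol; remaining = 2.01999 − 0.769967 = 1.25002 mol; mass = 1.25002 mol × 28.02 g/mol = 35.03 g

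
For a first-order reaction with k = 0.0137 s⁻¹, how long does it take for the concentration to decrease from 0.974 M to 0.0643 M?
198.38 s

From ln[A] = ln[A]₀ - k·t: t = ln([A]₀/[A])/k = ln(0.974/0.0643)/0.0137 = ln(15.1477)/0.0137 = 2.7179/0.0137 = 198.38 s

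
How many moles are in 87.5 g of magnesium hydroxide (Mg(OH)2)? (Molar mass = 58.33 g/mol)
Moles = 87.5 g ÷ 58.33 g/mol = 1.5 mol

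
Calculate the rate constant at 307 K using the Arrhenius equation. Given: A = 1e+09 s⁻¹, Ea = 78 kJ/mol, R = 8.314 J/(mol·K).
5.35e-05 s⁻¹

k = A·exp(-Ea/(R·T)) = 1e+09·exp(-78000/(8.314·307)) = 1e+09·exp(-30.5595) = 1e+09·5.3478e-14 = 5.35e-05 s⁻¹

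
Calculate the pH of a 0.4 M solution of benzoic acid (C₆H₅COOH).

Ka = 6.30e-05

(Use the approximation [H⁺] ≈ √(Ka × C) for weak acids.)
pH = 2.30

[H⁺] = √(Ka × C) = √(6.30e-05 × 0.4) = 5.0200e-03. pH = -log(5.0200e-03)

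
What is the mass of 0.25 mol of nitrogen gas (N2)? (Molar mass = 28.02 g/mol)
Mass = 0.25 mol × 28.02 g/mol = 7.005 g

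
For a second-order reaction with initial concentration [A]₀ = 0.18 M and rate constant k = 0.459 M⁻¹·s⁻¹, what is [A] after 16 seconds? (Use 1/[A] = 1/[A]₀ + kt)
0.0775 M

1/[A] = 1/[A]₀ + k·t = 1/0.18 + (0.459)·(16) = 5.5556 + 7.3440 = 12.8996
[A] = 1/12.8996 = 0.0775 M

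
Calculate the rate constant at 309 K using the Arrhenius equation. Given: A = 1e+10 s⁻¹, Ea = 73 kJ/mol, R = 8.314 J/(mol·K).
4.56e-03 s⁻¹

k = A·exp(-Ea/(R·T)) = 1e+10·exp(-73000/(8.314·309)) = 1e+10·exp(-28.4154) = 1e+10·4.5639e-13 = 4.56e-03 s⁻¹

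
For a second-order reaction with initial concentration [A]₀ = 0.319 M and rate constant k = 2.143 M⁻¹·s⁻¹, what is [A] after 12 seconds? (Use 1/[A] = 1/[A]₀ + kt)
0.0347 M

1/[A] = 1/[A]₀ + k·t = 1/0.319 + (2.143)·(12) = 3.1348 + 25.7160 = 28.8508
[A] = 1/28.8508 = 0.0347 M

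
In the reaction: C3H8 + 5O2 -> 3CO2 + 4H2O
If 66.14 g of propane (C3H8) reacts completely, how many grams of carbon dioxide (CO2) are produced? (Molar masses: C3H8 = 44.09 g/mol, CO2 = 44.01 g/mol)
Moles of C3H8 = 66.14 g ÷ 44.09 g/mol = 1.50011 mol
Mole ratio: 3 mol CO2 / 1 mol C3H8
Moles of CO2 = 1.50011 × (3/1) = 4.50034 mol
Mass of CO2 = 4.50034 mol × 44.01 g/mol = 198.1 g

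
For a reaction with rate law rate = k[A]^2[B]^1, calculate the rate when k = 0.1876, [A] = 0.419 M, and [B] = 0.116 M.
0.00382 M/s

rate = k·[A]^2·[B]^1 = 0.1876·(0.419)^2·(0.116)^1 = 0.1876·0.175561·0.116 = 0.00382 M/s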